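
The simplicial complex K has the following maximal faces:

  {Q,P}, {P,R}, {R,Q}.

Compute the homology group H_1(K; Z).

H_1 = Z.

Take the total order P < Q < R on the vertex set. Then K (dimension 1) consists of the simplices:

  0-simplices (3): P, Q, R
  1-simplices (3): PQ, PR, QR

so the chain groups are C_0 ≅ Z^3, C_1 ≅ Z^3.

Boundary ∂_1: C_1 → C_0 maps an edge to its endpoints' difference, ∂[p,q] = q − p.
This gives a 3×3 integer matrix of rank 2; reducing to Smith normal form yields diagonal entries (1,1).

Reading off H_k = ker ∂_k / im ∂_{k+1}:

  H_1: rank ker ∂_1 − rank ∂_2 = (3 − 2) − 0 = 1, and there is no ∂_2, so H_1 ≅ Z.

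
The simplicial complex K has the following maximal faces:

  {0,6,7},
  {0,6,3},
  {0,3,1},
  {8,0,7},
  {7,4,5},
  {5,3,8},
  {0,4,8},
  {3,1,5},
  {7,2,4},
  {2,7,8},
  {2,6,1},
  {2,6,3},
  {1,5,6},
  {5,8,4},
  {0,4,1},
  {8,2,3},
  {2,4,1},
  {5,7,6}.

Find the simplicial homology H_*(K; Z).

H_0 ≅ Z,  H_1 ≅ Z × Z/2,  H_2 = 0.

Fix the vertex order 0 < 1 < 2 < 3 < 4 < 5 < 6 < 7 < 8 and write every simplex with vertices in increasing order. Then dim K = 2 and the simplices of K are:

  0-simplices (9): [0], [1], [2], [3], [4], [5], [6], [7], [8]
  1-simplices (27): (27 of them)
  2-simplices (18): [0,1,3], [0,1,4], [0,3,6], [0,4,8], [0,6,7], [0,7,8], [1,2,4], [1,2,6], [1,3,5], [1,5,6], [2,3,6], [2,3,8], [2,4,7], [2,7,8], [3,5,8], [4,5,7], [4,5,8], [5,6,7]

Hence C_0 ≅ Z^9, C_1 ≅ Z^27, C_2 ≅ Z^18.

Boundary ∂_1: C_1 → C_0 maps an edge to its endpoints' difference, ∂[p,q] = q − p.
The resulting 9×27 matrix has rank 8, and its Smith normal form has invariant factors (1,1,1,1,1,1,1,1).

Boundary ∂_2: C_2 → C_1 acts by ∂[p,q,r] = [q,r] − [p,r] + [p,q]. For instance
  ∂[2,3,6] = [3,6] − [2,6] + [2,3],
  ∂[2,4,7] = [4,7] − [2,7] + [2,4].
This gives a 27×18 integer matrix of rank 18; reducing to Smith normal form yields diagonal entries (1,1,1,1,1,1,1,1,1,1,1,1,1,1,1,1,1,2).

Computing H_k = (kernel of ∂_k) / (image of ∂_{k+1}):

  H_0: rank C_0 − rank ∂_1 = 9 − 8 = 1, and the invariant factors of ∂_1 are all 1, so H_0 = Z.
  H_1: rank ker ∂_1 − rank ∂_2 = (27 − 8) − 18 = 1, and ∂_2 has invariant factor 2 > 1, so H_1 = Z × Z/2.
  H_2: rank ker ∂_2 − rank ∂_3 = (18 − 18) − 0 = 0, and there is no ∂_3, so H_2 = 0.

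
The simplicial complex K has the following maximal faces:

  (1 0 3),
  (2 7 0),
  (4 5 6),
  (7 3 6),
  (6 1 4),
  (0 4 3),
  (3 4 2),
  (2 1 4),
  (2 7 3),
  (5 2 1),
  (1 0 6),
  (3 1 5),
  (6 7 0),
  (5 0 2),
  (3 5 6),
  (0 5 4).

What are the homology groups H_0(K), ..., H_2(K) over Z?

H_0 = Z,  H_1 = Z^2,  H_2 = Z.

Take the total order 0 < 1 < 2 < 3 < 4 < 5 < 6 < 7 on the vertex set. Then K (dimension 2) consists of the simplices:

  0-simplices (8): [0], [1], [2], [3], [4], [5], [6], [7]
  1-simplices (24): (24 of them)
  2-simplices (16): [0,1,3], [0,1,6], [0,2,5], [0,2,7], [0,3,4], [0,4,5], [0,6,7], [1,2,4], [1,2,5], [1,3,5], [1,4,6], [2,3,4], [2,3,7], [3,5,6], [3,6,7], [4,5,6]

giving chain groups C_0 ≅ Z^8, C_1 ≅ Z^24, C_2 ≅ Z^16.

The boundary map ∂_1: C_1 → C_0 maps an edge to its endpoints' difference, ∂[p,q] = q − p. For instance
  ∂[3,5] = [5] − [3].
As a 8×24 matrix over Z this has rank 7, with invariant factors (1,1,1,1,1,1,1).

The boundary map ∂_2: C_2 → C_1 sends each 2-simplex [p,q,r] to [q,r] − [p,r] + [p,q]. For instance
  ∂[3,5,6] = [5,6] − [3,6] + [3,5],
  ∂[1,3,5] = [3,5] − [1,5] + [1,3].
As a 24×16 matrix over Z this has rank 15, with invariant factors (1,1,1,1,1,1,1,1,1,1,1,1,1,1,1).

Now H_k = ker ∂_k / im ∂_{k+1}, so:

  H_0: rank C_0 − rank ∂_1 = 8 − 7 = 1, and the invariant factors of ∂_1 are all 1, so H_0 ≅ Z.
  H_1: rank ker ∂_1 − rank ∂_2 = (24 − 7) − 15 = 2, and the invariant factors of ∂_2 are all 1, so H_1 ≅ Z^2.
  H_2: rank ker ∂_2 − rank ∂_3 = (16 − 15) − 0 = 1, and there is no ∂_3, so H_2 ≅ Z.

As a check, the Euler characteristic is 8 − 24 + 16 = 0, which agrees with 1 − 2 + 1 = 0.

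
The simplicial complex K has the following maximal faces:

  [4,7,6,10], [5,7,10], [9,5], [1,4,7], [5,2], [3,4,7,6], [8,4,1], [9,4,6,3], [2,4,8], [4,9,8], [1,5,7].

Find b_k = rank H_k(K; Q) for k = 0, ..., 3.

b_0 = 1, b_1 = 2, b_2 = 0, b_3 = 0.

Order the vertices as 1 < 2 < 3 < 4 < 5 < 6 < 7 < 8 < 9 < 10. Listing each simplex with vertices in this order, K has dimension 3 with simplices:

  0-simplices (10): [1], [2], [3], [4], [5], [6], [7], [8], [9], [10]
  1-simplices (24): (24 of them)
  2-simplices (16): [1,4,7], [1,4,8], [1,5,7], [2,4,8], [3,4,6], [3,4,7], [3,4,9], [3,6,7], [3,6,9], [4,6,7], [4,6,9], [4,6,10], [4,7,10], [4,8,9], [5,7,10], [6,7,10]
  3-simplices (3): [3,4,6,7], [3,4,6,9], [4,6,7,10]

Hence C_0 ≅ Z^10, C_1 ≅ Z^24, C_2 ≅ Z^16, C_3 ≅ Z^3.

Boundary ∂_1: C_1 → C_0 is given by ∂[p,q] = [q] − [p]. For instance
  ∂[6,10] = [10] − [6].
The 10×24 boundary matrix has rank 9 and Smith normal form diag(1,1,1,1,1,1,1,1,1).

The boundary map ∂_2: C_2 → C_1 acts by ∂[p,q,r] = [q,r] − [p,r] + [p,q]. For instance
  ∂[5,7,10] = [7,10] − [5,10] + [5,7],
  ∂[3,6,7] = [6,7] − [3,7] + [3,6].
The resulting 24×16 matrix has rank 13, and its Smith normal form has invariant factors (1,1,1,1,1,1,1,1,1,1,1,1,1).

∂_3: C_3 → C_2 sends each 3-simplex σ to the alternating sum Σ_i (−1)^i (σ with its i-th vertex removed). For instance
  ∂[3,4,6,9] = [4,6,9] − [3,6,9] + [3,4,9] − [3,4,6],
  ∂[4,6,7,10] = [6,7,10] − [4,7,10] + [4,6,10] − [4,6,7].
The resulting 16×3 matrix has rank 3, and its Smith normal form has invariant factors (1,1,1).

Reading off H_k = ker ∂_k / im ∂_{k+1}:

  H_0: rank C_0 − rank ∂_1 = 10 − 9 = 1, and the invariant factors of ∂_1 are all 1, so H_0 = Z.
  H_1: rank ker ∂_1 − rank ∂_2 = (24 − 9) − 13 = 2, and the invariant factors of ∂_2 are all 1, so H_1 = Z^2.
  H_2: rank ker ∂_2 − rank ∂_3 = (16 − 13) − 3 = 0, and the invariant factors of ∂_3 are all 1, so H_2 = 0.
  H_3: rank ker ∂_3 − rank ∂_4 = (3 − 3) − 0 = 0, and there is no ∂_4, so H_3 = 0.

Hence the Betti numbers are b_0 = 1, b_1 = 2, b_2 = 0, b_3 = 0.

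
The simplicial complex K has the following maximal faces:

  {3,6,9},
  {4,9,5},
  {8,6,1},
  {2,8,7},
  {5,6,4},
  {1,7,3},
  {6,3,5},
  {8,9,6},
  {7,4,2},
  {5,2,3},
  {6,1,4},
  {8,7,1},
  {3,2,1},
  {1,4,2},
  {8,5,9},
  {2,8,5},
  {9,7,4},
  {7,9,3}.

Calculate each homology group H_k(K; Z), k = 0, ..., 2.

We work with the vertex ordering 1 < 2 < 3 < 4 < 5 < 6 < 7 < 8 < 9. The simplices of K, each written with vertices in increasing order, are:

  0-simplices (9): [1], [2], [3], [4], [5], [6], [7], [8], [9]
  1-simplices (27): (27 of them)
  2-simplices (18): [1,2,3], [1,2,4], [1,3,7], [1,4,6], [1,6,8], [1,7,8], [2,3,5], [2,4,7], [2,5,8], [2,7,8], [3,5,6], [3,6,9], [3,7,9], [4,5,6], [4,5,9], [4,7,9], [5,8,9], [6,8,9]

giving chain groups C_0 ≅ Z^9, C_1 ≅ Z^27, C_2 ≅ Z^18.

The boundary map ∂_1: C_1 → C_0 is given by ∂[p,q] = [q] − [p]. For instance
  ∂[1,7] = [7] − [1].
As a 9×27 matrix over Z this has rank 8, with invariant factors (1,1,1,1,1,1,1,1).

∂_2: C_2 → C_1 sends each 2-simplex [p,q,r] to [q,r] − [p,r] + [p,q]. For instance
  ∂[1,3,7] = [3,7] − [1,7] + [1,3],
  ∂[5,8,9] = [8,9] − [5,9] + [5,8].
As a 27×18 matrix over Z this has rank 18, with invariant factors (1,1,1,1,1,1,1,1,1,1,1,1,1,1,1,1,1,2).

Reading off H_k = ker ∂_k / im ∂_{k+1}:

  H_0: rank C_0 − rank ∂_1 = 9 − 8 = 1, and the invariant factors of ∂_1 are all 1, so H_0 = Z.
  H_1: rank ker ∂_1 − rank ∂_2 = (27 − 8) − 18 = 1, and ∂_2 has invariant factor 2 > 1, so H_1 = Z ⊕ Z/2Z.
  H_2: rank ker ∂_2 − rank ∂_3 = (18 − 18) − 0 = 0, and there is no ∂_3, so H_2 = 0.

(K is a triangulation of the Klein bottle.)

H_0 = Z,  H_1 = Z ⊕ Z/2Z,  H_2 = 0.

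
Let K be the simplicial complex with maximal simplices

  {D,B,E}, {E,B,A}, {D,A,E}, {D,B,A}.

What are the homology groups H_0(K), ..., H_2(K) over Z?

Fix the vertex order A < B < D < E and write every simplex with vertices in increasing order. Then dim K = 2 and the simplices of K are:

  0-simplices (4): A, B, D, E
  1-simplices (6): AB, AD, AE, BD, BE, DE
  2-simplices (4): ABD, ABE, ADE, BDE

Hence C_0 ≅ Z^4, C_1 ≅ Z^6, C_2 ≅ Z^4.

∂_1: C_1 → C_0 maps an edge to its endpoints' difference, ∂[p,q] = q − p. For instance
  ∂AB = B − A.
As a 4×6 matrix over Z this has rank 3, with invariant factors (1,1,1).

Boundary ∂_2: C_2 → C_1 sends each 2-simplex [p,q,r] to [q,r] − [p,r] + [p,q]. For instance
  ∂BDE = DE − BE + BD,
  ∂ADE = DE − AE + AD.
This gives a 6×4 integer matrix of rank 3; reducing to Smith normal form yields diagonal entries (1,1,1).

Computing H_k = (kernel of ∂_k) / (image of ∂_{k+1}):

  H_0: rank C_0 − rank ∂_1 = 4 − 3 = 1, and the invariant factors of ∂_1 are all 1, so H_0 = Z.
  H_1: rank ker ∂_1 − rank ∂_2 = (6 − 3) − 3 = 0, and the invariant factors of ∂_2 are all 1, so H_1 = 0.
  H_2: rank ker ∂_2 − rank ∂_3 = (4 − 3) − 0 = 1, and there is no ∂_3, so H_2 = Z.

(K is a triangulation of the 2-sphere S^2.)

H_0 = Z,  H_1 = 0,  H_2 = Z.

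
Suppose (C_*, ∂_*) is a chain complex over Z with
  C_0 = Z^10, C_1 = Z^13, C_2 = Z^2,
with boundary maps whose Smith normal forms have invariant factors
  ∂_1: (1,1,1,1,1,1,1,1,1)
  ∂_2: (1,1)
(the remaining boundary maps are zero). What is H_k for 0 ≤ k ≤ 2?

H_0 = Z,  H_1 = Z^2,  H_2 = 0.

H_0: b_0 = 10 − 0 − 9 = 1; torsion from ∂_1 factors > 1: none. So H_0 = Z.
H_1: b_1 = 13 − 9 − 2 = 2; torsion from ∂_2 factors > 1: none. So H_1 = Z^2.
H_2: b_2 = 2 − 2 − 0 = 0; torsion from ∂_3 factors > 1: none. So H_2 = 0.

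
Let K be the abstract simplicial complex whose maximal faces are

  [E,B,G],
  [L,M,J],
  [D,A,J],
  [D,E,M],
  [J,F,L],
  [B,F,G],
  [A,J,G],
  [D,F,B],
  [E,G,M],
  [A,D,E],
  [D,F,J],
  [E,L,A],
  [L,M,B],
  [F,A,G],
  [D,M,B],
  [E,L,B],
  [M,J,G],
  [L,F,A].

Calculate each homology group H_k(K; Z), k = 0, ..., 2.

K has 9 vertices, 27 edges, 18 triangles.
rank ∂_0 = 0, rank ∂_1 = 8 ⇒ b_0 = 9 − 0 − 8 = 1; all invariant factors of ∂_1 are 1 so no torsion. So H_0 = Z.
rank ∂_1 = 8, rank ∂_2 = 18 ⇒ b_1 = 27 − 8 − 18 = 1; ∂_2 has invariant factor(s) [2] giving torsion. So H_1 = Z ⊕ Z/2Z.
rank ∂_2 = 18, rank ∂_3 = 0 ⇒ b_2 = 18 − 18 − 0 = 0. So H_2 = 0.

H_0 = Z,  H_1 = Z ⊕ Z/2Z,  H_2 = 0.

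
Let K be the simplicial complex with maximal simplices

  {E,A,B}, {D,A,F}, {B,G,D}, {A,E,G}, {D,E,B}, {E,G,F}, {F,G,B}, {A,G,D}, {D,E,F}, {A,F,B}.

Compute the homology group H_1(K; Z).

K has 6 vertices, 15 edges, 10 triangles.
rank ∂_1 = 5, rank ∂_2 = 10 ⇒ b_1 = 15 − 5 − 10 = 0; ∂_2 has invariant factor(s) [2] giving torsion. So H_1 = Z/2Z.

H_1 ≅ Z/2Z.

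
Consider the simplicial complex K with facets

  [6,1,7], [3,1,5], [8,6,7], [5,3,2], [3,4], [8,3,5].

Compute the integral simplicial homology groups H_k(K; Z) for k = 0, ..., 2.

H_0 ≅ Z,  H_1 ≅ Z,  H_2 = 0.

Take the total order 1 < 2 < 3 < 4 < 5 < 6 < 7 < 8 on the vertex set. Then K (dimension 2) consists of the simplices:

  0-simplices (8): [1], [2], [3], [4], [5], [6], [7], [8]
  1-simplices (13): [1,3], [1,5], [1,6], [1,7], [2,3], [2,5], [3,4], [3,5], [3,8], [5,8], [6,7], [6,8], [7,8]
  2-simplices (5): [1,3,5], [1,6,7], [2,3,5], [3,5,8], [6,7,8]

Hence C_0 ≅ Z^8, C_1 ≅ Z^13, C_2 ≅ Z^5.

Boundary ∂_1: C_1 → C_0 maps an edge to its endpoints' difference, ∂[p,q] = q − p.
The resulting 8×13 matrix has rank 7, and its Smith normal form has invariant factors (1,1,1,1,1,1,1).

∂_2: C_2 → C_1 sends each 2-simplex [p,q,r] to [q,r] − [p,r] + [p,q]. For instance
  ∂[6,7,8] = [7,8] − [6,8] + [6,7],
  ∂[3,5,8] = [5,8] − [3,8] + [3,5].
As a 13×5 matrix over Z this has rank 5, with invariant factors (1,1,1,1,1).

Reading off H_k = ker ∂_k / im ∂_{k+1}:

  H_0: rank C_0 − rank ∂_1 = 8 − 7 = 1, and the invariant factors of ∂_1 are all 1, so H_0 = Z.
  H_1: rank ker ∂_1 − rank ∂_2 = (13 − 7) − 5 = 1, and the invariant factors of ∂_2 are all 1, so H_1 = Z.
  H_2: rank ker ∂_2 − rank ∂_3 = (5 − 5) − 0 = 0, and there is no ∂_3, so H_2 = 0.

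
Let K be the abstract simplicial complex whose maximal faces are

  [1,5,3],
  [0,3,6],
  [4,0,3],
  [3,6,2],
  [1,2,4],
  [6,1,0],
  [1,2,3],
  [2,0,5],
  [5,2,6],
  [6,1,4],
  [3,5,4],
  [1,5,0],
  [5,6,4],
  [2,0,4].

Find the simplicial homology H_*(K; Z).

We work with the vertex ordering 0 < 1 < 2 < 3 < 4 < 5 < 6. The simplices of K, each written with vertices in increasing order, are:

  0-simplices (7): [0], [1], [2], [3], [4], [5], [6]
  1-simplices (21): [0,1], [0,2], [0,3], [0,4], [0,5], [0,6], [1,2], [1,3], [1,4], [1,5], [1,6], [2,3], [2,4], [2,5], [2,6], [3,4], [3,5], [3,6], [4,5], [4,6], [5,6]
  2-simplices (14): [0,1,5], [0,1,6], [0,2,4], [0,2,5], [0,3,4], [0,3,6], [1,2,3], [1,2,4], [1,3,5], [1,4,6], [2,3,6], [2,5,6], [3,4,5], [4,5,6]

giving chain groups C_0 ≅ Z^7, C_1 ≅ Z^21, C_2 ≅ Z^14.

Boundary ∂_1: C_1 → C_0 is given by ∂[p,q] = [q] − [p].
As a 7×21 matrix over Z this has rank 6, with invariant factors (1,1,1,1,1,1).

∂_2: C_2 → C_1 acts by ∂[p,q,r] = [q,r] − [p,r] + [p,q]. For instance
  ∂[3,4,5] = [4,5] − [3,5] + [3,4],
  ∂[2,5,6] = [5,6] − [2,6] + [2,5].
This gives a 21×14 integer matrix of rank 13; reducing to Smith normal form yields diagonal entries (1,1,1,1,1,1,1,1,1,1,1,1,1).

Computing H_k = (kernel of ∂_k) / (image of ∂_{k+1}):

  H_0: rank C_0 − rank ∂_1 = 7 − 6 = 1, and the invariant factors of ∂_1 are all 1, so H_0 = Z.
  H_1: rank ker ∂_1 − rank ∂_2 = (21 − 6) − 13 = 2, and the invariant factors of ∂_2 are all 1, so H_1 = Z^2.
  H_2: rank ker ∂_2 − rank ∂_3 = (14 − 13) − 0 = 1, and there is no ∂_3, so H_2 = Z.

H_0 ≅ Z,  H_1 ≅ Z^2,  H_2 ≅ Z.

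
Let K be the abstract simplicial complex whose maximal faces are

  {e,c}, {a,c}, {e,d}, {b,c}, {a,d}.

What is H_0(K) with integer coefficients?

We work with the vertex ordering a < b < c < d < e. The simplices of K, each written with vertices in increasing order, are:

  0-simplices (5): a, b, c, d, e
  1-simplices (5): ac, ad, bc, ce, de

giving chain groups C_0 ≅ Z^5, C_1 ≅ Z^5.

The boundary map ∂_1: C_1 → C_0 is given by ∂[p,q] = [q] − [p].
The 5×5 boundary matrix has rank 4 and Smith normal form diag(1,1,1,1).

Computing H_k = (kernel of ∂_k) / (image of ∂_{k+1}):

  H_0: rank C_0 − rank ∂_1 = 5 − 4 = 1, and the invariant factors of ∂_1 are all 1, so H_0 ≅ Z.

H_0 = Z.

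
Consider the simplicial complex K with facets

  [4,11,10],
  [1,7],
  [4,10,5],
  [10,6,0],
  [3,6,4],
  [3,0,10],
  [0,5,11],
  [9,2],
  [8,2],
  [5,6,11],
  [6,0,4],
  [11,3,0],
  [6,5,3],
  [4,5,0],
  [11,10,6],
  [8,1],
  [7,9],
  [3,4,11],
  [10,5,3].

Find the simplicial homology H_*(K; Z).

H_0 = Z^2,  H_1 = Z^3,  H_2 = Z.

We work with the vertex ordering 0 < 1 < 2 < 3 < 4 < 5 < 6 < 7 < 8 < 9 < 10 < 11. The simplices of K, each written with vertices in increasing order, are:

  0-simplices (12): [0], [1], [2], [3], [4], [5], [6], [7], [8], [9], [10], [11]
  1-simplices (26): (26 of them)
  2-simplices (14): [0,3,10], [0,3,11], [0,4,5], [0,4,6], [0,5,11], [0,6,10], [3,4,6], [3,4,11], [3,5,6], [3,5,10], [4,5,10], [4,10,11], [5,6,11], [6,10,11]

Hence C_0 ≅ Z^12, C_1 ≅ Z^26, C_2 ≅ Z^14.

Boundary ∂_1: C_1 → C_0 maps an edge to its endpoints' difference, ∂[p,q] = q − p. For instance
  ∂[0,11] = [11] − [0].
As a 12×26 matrix over Z this has rank 10, with invariant factors (1,1,1,1,1,1,1,1,1,1).

∂_2: C_2 → C_1 sends each 2-simplex [p,q,r] to [q,r] − [p,r] + [p,q]. For instance
  ∂[4,10,11] = [10,11] − [4,11] + [4,10],
  ∂[3,5,6] = [5,6] − [3,6] + [3,5].
As a 26×14 matrix over Z this has rank 13, with invariant factors (1,1,1,1,1,1,1,1,1,1,1,1,1).

From H_k ≅ ker(∂_k) / im(∂_{k+1}) we obtain:

  H_0: rank C_0 − rank ∂_1 = 12 − 10 = 2, and the invariant factors of ∂_1 are all 1, so H_0 = Z^2.
  H_1: rank ker ∂_1 − rank ∂_2 = (26 − 10) − 13 = 3, and the invariant factors of ∂_2 are all 1, so H_1 = Z^3.
  H_2: rank ker ∂_2 − rank ∂_3 = (14 − 13) − 0 = 1, and there is no ∂_3, so H_2 = Z.

(K is a triangulation of the disjoint union of the torus T^2 and the circle S^1.)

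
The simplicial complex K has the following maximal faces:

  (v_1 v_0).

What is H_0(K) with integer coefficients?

Fix the vertex order v_0 < v_1 and write every simplex with vertices in increasing order. Then dim K = 1 and the simplices of K are:

  0-simplices (2): [v_0], [v_1]
  1-simplices (1): [v_0,v_1]

Hence C_0 ≅ Z^2, C_1 ≅ Z^1.

∂_1: C_1 → C_0 sends each edge [p,q] (with p < q) to q − p.
As a 2×1 matrix over Z this has rank 1, with invariant factors (1).

Now H_k = ker ∂_k / im ∂_{k+1}, so:

  H_0: rank C_0 − rank ∂_1 = 2 − 1 = 1, and the invariant factors of ∂_1 are all 1, so H_0 = Z.

(K is a triangulation of the 1-simplex.)

H_0 ≅ Z.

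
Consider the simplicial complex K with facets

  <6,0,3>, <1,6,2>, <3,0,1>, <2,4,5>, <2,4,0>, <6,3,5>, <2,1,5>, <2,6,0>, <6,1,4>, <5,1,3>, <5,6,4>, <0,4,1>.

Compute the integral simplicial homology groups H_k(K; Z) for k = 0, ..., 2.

Take the total order 0 < 1 < 2 < 3 < 4 < 5 < 6 on the vertex set. Then K (dimension 2) consists of the simplices:

  0-simplices (7): [0], [1], [2], [3], [4], [5], [6]
  1-simplices (18): [0,1], [0,2], [0,3], [0,4], [0,6], [1,2], [1,3], [1,4], [1,5], [1,6], [2,4], [2,5], [2,6], [3,5], [3,6], [4,5], [4,6], [5,6]
  2-simplices (12): [0,1,3], [0,1,4], [0,2,4], [0,2,6], [0,3,6], [1,2,5], [1,2,6], [1,3,5], [1,4,6], [2,4,5], [3,5,6], [4,5,6]

so the chain groups are C_0 ≅ Z^7, C_1 ≅ Z^18, C_2 ≅ Z^12.

∂_1: C_1 → C_0 sends each edge [p,q] (with p < q) to q − p.
This gives a 7×18 integer matrix of rank 6; reducing to Smith normal form yields diagonal entries (1,1,1,1,1,1).

∂_2: C_2 → C_1 sends each 2-simplex [p,q,r] to [q,r] − [p,r] + [p,q]. For instance
  ∂[3,5,6] = [5,6] − [3,6] + [3,5],
  ∂[4,5,6] = [5,6] − [4,6] + [4,5].
This gives a 18×12 integer matrix of rank 12; reducing to Smith normal form yields diagonal entries (1,1,1,1,1,1,1,1,1,1,1,2).

Reading off H_k = ker ∂_k / im ∂_{k+1}:

  H_0: rank C_0 − rank ∂_1 = 7 − 6 = 1, and the invariant factors of ∂_1 are all 1, so H_0 = Z.
  H_1: rank ker ∂_1 − rank ∂_2 = (18 − 6) − 12 = 0, and ∂_2 has invariant factor 2 > 1, so H_1 = Z/2.
  H_2: rank ker ∂_2 − rank ∂_3 = (12 − 12) − 0 = 0, and there is no ∂_3, so H_2 = 0.

(K is a triangulation of the real projective plane RP^2.)

H_0 = Z,  H_1 = Z/2,  H_2 = 0.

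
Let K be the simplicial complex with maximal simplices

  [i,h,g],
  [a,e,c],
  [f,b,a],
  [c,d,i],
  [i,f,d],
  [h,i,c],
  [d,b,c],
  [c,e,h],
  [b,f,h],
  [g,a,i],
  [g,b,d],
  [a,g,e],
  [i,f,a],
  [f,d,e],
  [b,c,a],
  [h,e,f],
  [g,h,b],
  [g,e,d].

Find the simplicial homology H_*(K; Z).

H_0 ≅ Z,  H_1 ≅ Z^2,  H_2 ≅ Z.

Order the vertices as a < b < c < d < e < f < g < h < i. Listing each simplex with vertices in this order, K has dimension 2 with simplices:

  0-simplices (9): a, b, c, d, e, f, g, h, i
  1-simplices (27): ab, ac, ae, af, ag, ai, bc, bd, bf, bg, bh, cd, ce, ch, ci, de, df, dg, di, ef, eg, eh, fh, fi, gh, gi, hi
  2-simplices (18): abc, abf, ace, aeg, afi, agi, bcd, bdg, bfh, bgh, cdi, ceh, chi, def, deg, dfi, efh, ghi

so the chain groups are C_0 ≅ Z^9, C_1 ≅ Z^27, C_2 ≅ Z^18.

Boundary ∂_1: C_1 → C_0 maps an edge to its endpoints' difference, ∂[p,q] = q − p. For instance
  ∂dg = g − d.
The 9×27 boundary matrix has rank 8 and Smith normal form diag(1,1,1,1,1,1,1,1).

∂_2: C_2 → C_1 acts by ∂[p,q,r] = [q,r] − [p,r] + [p,q]. For instance
  ∂bfh = fh − bh + bf,
  ∂dfi = fi − di + df.
As a 27×18 matrix over Z this has rank 17, with invariant factors (1,1,1,1,1,1,1,1,1,1,1,1,1,1,1,1,1).

Reading off H_k = ker ∂_k / im ∂_{k+1}:

  H_0: rank C_0 − rank ∂_1 = 9 − 8 = 1, and the invariant factors of ∂_1 are all 1, so H_0 ≅ Z.
  H_1: rank ker ∂_1 − rank ∂_2 = (27 − 8) − 17 = 2, and the invariant factors of ∂_2 are all 1, so H_1 ≅ Z^2.
  H_2: rank ker ∂_2 − rank ∂_3 = (18 − 17) − 0 = 1, and there is no ∂_3, so H_2 ≅ Z.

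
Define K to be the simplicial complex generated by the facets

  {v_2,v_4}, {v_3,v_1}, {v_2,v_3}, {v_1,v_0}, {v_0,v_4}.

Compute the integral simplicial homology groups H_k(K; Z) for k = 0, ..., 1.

Order the vertices as v_0 < v_1 < v_2 < v_3 < v_4. Listing each simplex with vertices in this order, K has dimension 1 with simplices:

  0-simplices (5): [v_0], [v_1], [v_2], [v_3], [v_4]
  1-simplices (5): [v_0,v_1], [v_0,v_4], [v_1,v_3], [v_2,v_3], [v_2,v_4]

giving chain groups C_0 ≅ Z^5, C_1 ≅ Z^5.

Boundary ∂_1: C_1 → C_0 maps an edge to its endpoints' difference, ∂[p,q] = q − p.
As a 5×5 matrix over Z this has rank 4, with invariant factors (1,1,1,1).

From H_k ≅ ker(∂_k) / im(∂_{k+1}) we obtain:

  H_0: rank C_0 − rank ∂_1 = 5 − 4 = 1, and the invariant factors of ∂_1 are all 1, so H_0 ≅ Z.
  H_1: rank ker ∂_1 − rank ∂_2 = (5 − 4) − 0 = 1, and there is no ∂_2, so H_1 ≅ Z.

H_0 = Z,  H_1 = Z.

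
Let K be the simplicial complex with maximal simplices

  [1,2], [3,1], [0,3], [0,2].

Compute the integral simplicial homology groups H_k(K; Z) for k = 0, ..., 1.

K has 4 vertices, 4 edges.
rank ∂_0 = 0, rank ∂_1 = 3 ⇒ b_0 = 4 − 0 − 3 = 1; all invariant factors of ∂_1 are 1 so no torsion. So H_0 = Z.
rank ∂_1 = 3, rank ∂_2 = 0 ⇒ b_1 = 4 − 3 − 0 = 1. So H_1 = Z.

H_0 ≅ Z,  H_1 ≅ Z.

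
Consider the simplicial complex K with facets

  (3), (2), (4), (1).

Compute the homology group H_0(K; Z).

H_0 ≅ Z^4.

We work with the vertex ordering 1 < 2 < 3 < 4. The simplices of K, each written with vertices in increasing order, are:

  0-simplices (4): [1], [2], [3], [4]

so the chain groups are C_0 ≅ Z^4.

Reading off H_k = ker ∂_k / im ∂_{k+1}:

  H_0: rank C_0 − rank ∂_1 = 4 − 0 = 4, and there is no ∂_1, so H_0 ≅ Z^4.

(K is a triangulation of a set of 4 points.)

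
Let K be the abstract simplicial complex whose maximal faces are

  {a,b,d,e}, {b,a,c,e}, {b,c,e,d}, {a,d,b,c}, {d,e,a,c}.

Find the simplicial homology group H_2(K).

Fix the vertex order a < b < c < d < e and write every simplex with vertices in increasing order. Then dim K = 3 and the simplices of K are:

  0-simplices (5): a, b, c, d, e
  1-simplices (10): ab, ac, ad, ae, bc, bd, be, cd, ce, de
  2-simplices (10): abc, abd, abe, acd, ace, ade, bcd, bce, bde, cde
  3-simplices (5): abcd, abce, abde, acde, bcde

so the chain groups are C_0 ≅ Z^5, C_1 ≅ Z^10, C_2 ≅ Z^10, C_3 ≅ Z^5.

∂_1: C_1 → C_0 is given by ∂[p,q] = [q] − [p].
As a 5×10 matrix over Z this has rank 4, with invariant factors (1,1,1,1).

∂_2: C_2 → C_1 sends each 2-simplex [p,q,r] to [q,r] − [p,r] + [p,q]. For instance
  ∂ade = de − ae + ad,
  ∂ace = ce − ae + ac.
As a 10×10 matrix over Z this has rank 6, with invariant factors (1,1,1,1,1,1).

∂_3: C_3 → C_2 sends each 3-simplex σ to the alternating sum Σ_i (−1)^i (σ with its i-th vertex removed). For instance
  ∂abce = bce − ace + abe − abc,
  ∂abcd = bcd − acd + abd − abc.
As a 10×5 matrix over Z this has rank 4, with invariant factors (1,1,1,1).

From H_k ≅ ker(∂_k) / im(∂_{k+1}) we obtain:

  H_2: rank ker ∂_2 − rank ∂_3 = (10 − 6) − 4 = 0, and the invariant factors of ∂_3 are all 1, so H_2 = 0.

(K is a triangulation of the 3-sphere S^3.)

H_2 ≅ 0.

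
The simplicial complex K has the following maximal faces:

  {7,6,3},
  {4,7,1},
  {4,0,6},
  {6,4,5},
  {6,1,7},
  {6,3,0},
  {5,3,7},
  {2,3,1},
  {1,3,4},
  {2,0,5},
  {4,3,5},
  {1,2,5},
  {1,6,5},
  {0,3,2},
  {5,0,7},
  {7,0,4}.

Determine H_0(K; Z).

H_0 ≅ Z.

Fix the vertex order 0 < 1 < 2 < 3 < 4 < 5 < 6 < 7 and write every simplex with vertices in increasing order. Then dim K = 2 and the simplices of K are:

  0-simplices (8): [0], [1], [2], [3], [4], [5], [6], [7]
  1-simplices (24): (24 of them)
  2-simplices (16): [0,2,3], [0,2,5], [0,3,6], [0,4,6], [0,4,7], [0,5,7], [1,2,3], [1,2,5], [1,3,4], [1,4,7], [1,5,6], [1,6,7], [3,4,5], [3,5,7], [3,6,7], [4,5,6]

Hence C_0 ≅ Z^8, C_1 ≅ Z^24, C_2 ≅ Z^16.

The boundary map ∂_1: C_1 → C_0 maps an edge to its endpoints' difference, ∂[p,q] = q − p. For instance
  ∂[4,7] = [7] − [4].
As a 8×24 matrix over Z this has rank 7, with invariant factors (1,1,1,1,1,1,1).

The boundary map ∂_2: C_2 → C_1 sends each 2-simplex [p,q,r] to [q,r] − [p,r] + [p,q]. For instance
  ∂[1,4,7] = [4,7] − [1,7] + [1,4],
  ∂[1,2,5] = [2,5] − [1,5] + [1,2].
As a 24×16 matrix over Z this has rank 15, with invariant factors (1,1,1,1,1,1,1,1,1,1,1,1,1,1,1).

Now H_k = ker ∂_k / im ∂_{k+1}, so:

  H_0: rank C_0 − rank ∂_1 = 8 − 7 = 1, and the invariant factors of ∂_1 are all 1, so H_0 ≅ Z.

(K is a triangulation of the torus T^2.)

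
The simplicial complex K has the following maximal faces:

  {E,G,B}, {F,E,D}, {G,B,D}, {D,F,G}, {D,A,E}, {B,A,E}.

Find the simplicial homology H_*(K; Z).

H_0 = Z,  H_1 = Z,  H_2 = 0.

Take the total order A < B < D < E < F < G on the vertex set. Then K (dimension 2) consists of the simplices:

  0-simplices (6): A, B, D, E, F, G
  1-simplices (12): AB, AD, AE, BD, BE, BG, DE, DF, DG, EF, EG, FG
  2-simplices (6): ABE, ADE, BDG, BEG, DEF, DFG

giving chain groups C_0 ≅ Z^6, C_1 ≅ Z^12, C_2 ≅ Z^6.

∂_1: C_1 → C_0 is given by ∂[p,q] = [q] − [p].
The resulting 6×12 matrix has rank 5, and its Smith normal form has invariant factors (1,1,1,1,1).

∂_2: C_2 → C_1 acts by ∂[p,q,r] = [q,r] − [p,r] + [p,q]. For instance
  ∂ADE = DE − AE + AD,
  ∂BDG = DG − BG + BD.
This gives a 12×6 integer matrix of rank 6; reducing to Smith normal form yields diagonal entries (1,1,1,1,1,1).

Now H_k = ker ∂_k / im ∂_{k+1}, so:

  H_0: rank C_0 − rank ∂_1 = 6 − 5 = 1, and the invariant factors of ∂_1 are all 1, so H_0 = Z.
  H_1: rank ker ∂_1 − rank ∂_2 = (12 − 5) − 6 = 1, and the invariant factors of ∂_2 are all 1, so H_1 = Z.
  H_2: rank ker ∂_2 − rank ∂_3 = (6 − 6) − 0 = 0, and there is no ∂_3, so H_2 = 0.

(K is a triangulation of the cylinder S^1 x I.)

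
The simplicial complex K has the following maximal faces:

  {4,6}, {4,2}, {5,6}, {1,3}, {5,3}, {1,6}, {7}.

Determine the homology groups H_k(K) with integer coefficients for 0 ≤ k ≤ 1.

H_0 = Z^2,  H_1 = Z.

Fix the vertex order 1 < 2 < 3 < 4 < 5 < 6 < 7 and write every simplex with vertices in increasing order. Then dim K = 1 and the simplices of K are:

  0-simplices (7): [1], [2], [3], [4], [5], [6], [7]
  1-simplices (6): [1,3], [1,6], [2,4], [3,5], [4,6], [5,6]

giving chain groups C_0 ≅ Z^7, C_1 ≅ Z^6.

The boundary map ∂_1: C_1 → C_0 sends each edge [p,q] (with p < q) to q − p. For instance
  ∂[2,4] = [4] − [2].
As a 7×6 matrix over Z this has rank 5, with invariant factors (1,1,1,1,1).

Reading off H_k = ker ∂_k / im ∂_{k+1}:

  H_0: rank C_0 − rank ∂_1 = 7 − 5 = 2, and the invariant factors of ∂_1 are all 1, so H_0 = Z^2.
  H_1: rank ker ∂_1 − rank ∂_2 = (6 − 5) − 0 = 1, and there is no ∂_2, so H_1 = Z.

As a check, the Euler characteristic is 7 − 6 = 1, which agrees with 2 − 1 = 1.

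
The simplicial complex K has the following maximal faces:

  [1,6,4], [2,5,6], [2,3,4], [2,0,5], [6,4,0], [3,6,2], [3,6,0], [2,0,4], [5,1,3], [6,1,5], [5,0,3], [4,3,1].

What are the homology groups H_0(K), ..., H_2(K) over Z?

H_0 = Z,  H_1 = Z/2,  H_2 = 0.

Order the vertices as 0 < 1 < 2 < 3 < 4 < 5 < 6. Listing each simplex with vertices in this order, K has dimension 2 with simplices:

  0-simplices (7): [0], [1], [2], [3], [4], [5], [6]
  1-simplices (18): [0,2], [0,3], [0,4], [0,5], [0,6], [1,3], [1,4], [1,5], [1,6], [2,3], [2,4], [2,5], [2,6], [3,4], [3,5], [3,6], [4,6], [5,6]
  2-simplices (12): [0,2,4], [0,2,5], [0,3,5], [0,3,6], [0,4,6], [1,3,4], [1,3,5], [1,4,6], [1,5,6], [2,3,4], [2,3,6], [2,5,6]

Hence C_0 ≅ Z^7, C_1 ≅ Z^18, C_2 ≅ Z^12.

The boundary map ∂_1: C_1 → C_0 sends each edge [p,q] (with p < q) to q − p.
As a 7×18 matrix over Z this has rank 6, with invariant factors (1,1,1,1,1,1).

The boundary map ∂_2: C_2 → C_1 acts by ∂[p,q,r] = [q,r] − [p,r] + [p,q]. For instance
  ∂[1,3,5] = [3,5] − [1,5] + [1,3],
  ∂[1,5,6] = [5,6] − [1,6] + [1,5].
This gives a 18×12 integer matrix of rank 12; reducing to Smith normal form yields diagonal entries (1,1,1,1,1,1,1,1,1,1,1,2).

Computing H_k = (kernel of ∂_k) / (image of ∂_{k+1}):

  H_0: rank C_0 − rank ∂_1 = 7 − 6 = 1, and the invariant factors of ∂_1 are all 1, so H_0 = Z.
  H_1: rank ker ∂_1 − rank ∂_2 = (18 − 6) − 12 = 0, and ∂_2 has invariant factor 2 > 1, so H_1 = Z/2.
  H_2: rank ker ∂_2 − rank ∂_3 = (12 − 12) − 0 = 0, and there is no ∂_3, so H_2 = 0.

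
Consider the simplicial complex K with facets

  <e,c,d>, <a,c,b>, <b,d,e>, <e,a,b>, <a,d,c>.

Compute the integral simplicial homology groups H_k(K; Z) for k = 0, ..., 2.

H_0 = Z,  H_1 = Z,  H_2 = 0.

Fix the vertex order a < b < c < d < e and write every simplex with vertices in increasing order. Then dim K = 2 and the simplices of K are:

  0-simplices (5): a, b, c, d, e
  1-simplices (10): ab, ac, ad, ae, bc, bd, be, cd, ce, de
  2-simplices (5): abc, abe, acd, bde, cde

Hence C_0 ≅ Z^5, C_1 ≅ Z^10, C_2 ≅ Z^5.

The boundary map ∂_1: C_1 → C_0 is given by ∂[p,q] = [q] − [p]. For instance
  ∂cd = d − c.
The 5×10 boundary matrix has rank 4 and Smith normal form diag(1,1,1,1).

∂_2: C_2 → C_1 sends each 2-simplex [p,q,r] to [q,r] − [p,r] + [p,q]. For instance
  ∂cde = de − ce + cd,
  ∂acd = cd − ad + ac.
As a 10×5 matrix over Z this has rank 5, with invariant factors (1,1,1,1,1).

Reading off H_k = ker ∂_k / im ∂_{k+1}:

  H_0: rank C_0 − rank ∂_1 = 5 − 4 = 1, and the invariant factors of ∂_1 are all 1, so H_0 ≅ Z.
  H_1: rank ker ∂_1 − rank ∂_2 = (10 − 4) − 5 = 1, and the invariant factors of ∂_2 are all 1, so H_1 ≅ Z.
  H_2: rank ker ∂_2 − rank ∂_3 = (5 − 5) − 0 = 0, and there is no ∂_3, so H_2 ≅ 0.

As a check, the Euler characteristic is 5 − 10 + 5 = 0, which agrees with 1 − 1 + 0 = 0.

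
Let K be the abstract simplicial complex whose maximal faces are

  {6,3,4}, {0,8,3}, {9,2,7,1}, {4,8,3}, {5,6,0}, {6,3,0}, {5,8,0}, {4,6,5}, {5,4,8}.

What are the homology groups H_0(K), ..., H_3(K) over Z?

We work with the vertex ordering 0 < 1 < 2 < 3 < 4 < 5 < 6 < 7 < 8 < 9. The simplices of K, each written with vertices in increasing order, are:

  0-simplices (10): [0], [1], [2], [3], [4], [5], [6], [7], [8], [9]
  1-simplices (18): [0,3], [0,5], [0,6], [0,8], [1,2], [1,7], [1,9], [2,7], [2,9], [3,4], [3,6], [3,8], [4,5], [4,6], [4,8], [5,6], [5,8], [7,9]
  2-simplices (12): [0,3,6], [0,3,8], [0,5,6], [0,5,8], [1,2,7], [1,2,9], [1,7,9], [2,7,9], [3,4,6], [3,4,8], [4,5,6], [4,5,8]
  3-simplices (1): [1,2,7,9]

so the chain groups are C_0 ≅ Z^10, C_1 ≅ Z^18, C_2 ≅ Z^12, C_3 ≅ Z^1.

∂_1: C_1 → C_0 sends each edge [p,q] (with p < q) to q − p. For instance
  ∂[2,7] = [7] − [2].
The 10×18 boundary matrix has rank 8 and Smith normal form diag(1,1,1,1,1,1,1,1).

The boundary map ∂_2: C_2 → C_1 maps a triangle to the signed sum of its edges. For instance
  ∂[1,2,9] = [2,9] − [1,9] + [1,2],
  ∂[3,4,8] = [4,8] − [3,8] + [3,4].
The resulting 18×12 matrix has rank 10, and its Smith normal form has invariant factors (1,1,1,1,1,1,1,1,1,1).

The boundary map ∂_3: C_3 → C_2 sends each 3-simplex σ to the alternating sum Σ_i (−1)^i (σ with its i-th vertex removed). For instance
  ∂[1,2,7,9] = [2,7,9] − [1,7,9] + [1,2,9] − [1,2,7].
As a 12×1 matrix over Z this has rank 1, with invariant factors (1).

Now H_k = ker ∂_k / im ∂_{k+1}, so:

  H_0: rank C_0 − rank ∂_1 = 10 − 8 = 2, and the invariant factors of ∂_1 are all 1, so H_0 ≅ Z^2.
  H_1: rank ker ∂_1 − rank ∂_2 = (18 − 8) − 10 = 0, and the invariant factors of ∂_2 are all 1, so H_1 ≅ 0.
  H_2: rank ker ∂_2 − rank ∂_3 = (12 − 10) − 1 = 1, and the invariant factors of ∂_3 are all 1, so H_2 ≅ Z.
  H_3: rank ker ∂_3 − rank ∂_4 = (1 − 1) − 0 = 0, and there is no ∂_4, so H_3 ≅ 0.

As a check, the Euler characteristic is 10 − 18 + 12 − 1 = 3, which agrees with 2 − 0 + 1 − 0 = 3.

H_0 ≅ Z^2,  H_1 = 0,  H_2 ≅ Z,  H_3 = 0.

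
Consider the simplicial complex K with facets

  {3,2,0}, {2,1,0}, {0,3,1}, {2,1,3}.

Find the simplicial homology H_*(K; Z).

H_0 ≅ Z,  H_1 = 0,  H_2 ≅ Z.

Fix the vertex order 0 < 1 < 2 < 3 and write every simplex with vertices in increasing order. Then dim K = 2 and the simplices of K are:

  0-simplices (4): [0], [1], [2], [3]
  1-simplices (6): [0,1], [0,2], [0,3], [1,2], [1,3], [2,3]
  2-simplices (4): [0,1,2], [0,1,3], [0,2,3], [1,2,3]

Hence C_0 ≅ Z^4, C_1 ≅ Z^6, C_2 ≅ Z^4.

Boundary ∂_1: C_1 → C_0 maps an edge to its endpoints' difference, ∂[p,q] = q − p. For instance
  ∂[2,3] = [3] − [2].
As a 4×6 matrix over Z this has rank 3, with invariant factors (1,1,1).

Boundary ∂_2: C_2 → C_1 maps a triangle to the signed sum of its edges. For instance
  ∂[0,1,2] = [1,2] − [0,2] + [0,1],
  ∂[1,2,3] = [2,3] − [1,3] + [1,2].
The 6×4 boundary matrix has rank 3 and Smith normal form diag(1,1,1).

From H_k ≅ ker(∂_k) / im(∂_{k+1}) we obtain:

  H_0: rank C_0 − rank ∂_1 = 4 − 3 = 1, and the invariant factors of ∂_1 are all 1, so H_0 ≅ Z.
  H_1: rank ker ∂_1 − rank ∂_2 = (6 − 3) − 3 = 0, and the invariant factors of ∂_2 are all 1, so H_1 ≅ 0.
  H_2: rank ker ∂_2 − rank ∂_3 = (4 − 3) − 0 = 1, and there is no ∂_3, so H_2 ≅ Z.

As a check, the Euler characteristic is 4 − 6 + 4 = 2, which agrees with 1 − 0 + 1 = 2.
(K is a triangulation of the 2-sphere S^2.)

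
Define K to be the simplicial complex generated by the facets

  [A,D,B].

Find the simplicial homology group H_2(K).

H_2 ≅ 0.

K has 3 vertices, 3 edges, 1 triangle.
rank ∂_2 = 1, rank ∂_3 = 0 ⇒ b_2 = 1 − 1 − 0 = 0. So H_2 = 0.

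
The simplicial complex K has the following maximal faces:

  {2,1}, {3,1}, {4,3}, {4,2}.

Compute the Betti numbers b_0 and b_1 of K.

We work with the vertex ordering 1 < 2 < 3 < 4. The simplices of K, each written with vertices in increasing order, are:

  0-simplices (4): [1], [2], [3], [4]
  1-simplices (4): [1,2], [1,3], [2,4], [3,4]

so the chain groups are C_0 ≅ Z^4, C_1 ≅ Z^4.

The boundary map ∂_1: C_1 → C_0 sends each edge [p,q] (with p < q) to q − p.
The resulting 4×4 matrix has rank 3, and its Smith normal form has invariant factors (1,1,1).

From H_k ≅ ker(∂_k) / im(∂_{k+1}) we obtain:

  H_0: rank C_0 − rank ∂_1 = 4 − 3 = 1, and the invariant factors of ∂_1 are all 1, so H_0 ≅ Z.
  H_1: rank ker ∂_1 − rank ∂_2 = (4 − 3) − 0 = 1, and there is no ∂_2, so H_1 ≅ Z.

(K is a triangulation of the circle S^1.)

Hence the Betti numbers are b_0 = 1, b_1 = 1.

b_0 = 1, b_1 = 1.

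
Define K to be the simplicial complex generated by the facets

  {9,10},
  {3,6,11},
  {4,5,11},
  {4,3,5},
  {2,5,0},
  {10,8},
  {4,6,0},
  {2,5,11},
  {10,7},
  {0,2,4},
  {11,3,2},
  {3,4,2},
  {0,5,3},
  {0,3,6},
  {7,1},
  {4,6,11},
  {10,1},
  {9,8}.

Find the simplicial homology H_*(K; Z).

Take the total order 0 < 1 < 2 < 3 < 4 < 5 < 6 < 7 < 8 < 9 < 10 < 11 on the vertex set. Then K (dimension 2) consists of the simplices:

  0-simplices (12): [0], [1], [2], [3], [4], [5], [6], [7], [8], [9], [10], [11]
  1-simplices (24): (24 of them)
  2-simplices (12): [0,2,4], [0,2,5], [0,3,5], [0,3,6], [0,4,6], [2,3,4], [2,3,11], [2,5,11], [3,4,5], [3,6,11], [4,5,11], [4,6,11]

so the chain groups are C_0 ≅ Z^12, C_1 ≅ Z^24, C_2 ≅ Z^12.

The boundary map ∂_1: C_1 → C_0 is given by ∂[p,q] = [q] − [p].
This gives a 12×24 integer matrix of rank 10; reducing to Smith normal form yields diagonal entries (1,1,1,1,1,1,1,1,1,1).

Boundary ∂_2: C_2 → C_1 sends each 2-simplex [p,q,r] to [q,r] − [p,r] + [p,q]. For instance
  ∂[0,4,6] = [4,6] − [0,6] + [0,4],
  ∂[2,5,11] = [5,11] − [2,11] + [2,5].
This gives a 24×12 integer matrix of rank 12; reducing to Smith normal form yields diagonal entries (1,1,1,1,1,1,1,1,1,1,1,2).

From H_k ≅ ker(∂_k) / im(∂_{k+1}) we obtain:

  H_0: rank C_0 − rank ∂_1 = 12 − 10 = 2, and the invariant factors of ∂_1 are all 1, so H_0 = Z^2.
  H_1: rank ker ∂_1 − rank ∂_2 = (24 − 10) − 12 = 2, and ∂_2 has invariant factor 2 > 1, so H_1 = Z^2 ⊕ Z/2.
  H_2: rank ker ∂_2 − rank ∂_3 = (12 − 12) − 0 = 0, and there is no ∂_3, so H_2 = 0.

H_0 = Z^2,  H_1 = Z^2 ⊕ Z/2,  H_2 = 0.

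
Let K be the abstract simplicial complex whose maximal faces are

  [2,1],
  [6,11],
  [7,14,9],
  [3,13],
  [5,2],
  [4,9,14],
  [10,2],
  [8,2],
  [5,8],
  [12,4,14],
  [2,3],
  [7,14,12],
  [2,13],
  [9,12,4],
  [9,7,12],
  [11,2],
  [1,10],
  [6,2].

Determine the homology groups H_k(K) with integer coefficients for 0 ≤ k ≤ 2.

H_0 = Z^2,  H_1 = Z^4,  H_2 = Z.

Take the total order 1 < 2 < 3 < 4 < 5 < 6 < 7 < 8 < 9 < 10 < 11 < 12 < 13 < 14 on the vertex set. Then K (dimension 2) consists of the simplices:

  0-simplices (14): [1], [2], [3], [4], [5], [6], [7], [8], [9], [10], [11], [12], [13], [14]
  1-simplices (21): [1,2], [1,10], [2,3], [2,5], [2,6], [2,8], [2,10], [2,11], [2,13], [3,13], [4,9], [4,12], [4,14], [5,8], [6,11], [7,9], [7,12], [7,14], [9,12], [9,14], [12,14]
  2-simplices (6): [4,9,12], [4,9,14], [4,12,14], [7,9,12], [7,9,14], [7,12,14]

so the chain groups are C_0 ≅ Z^14, C_1 ≅ Z^21, C_2 ≅ Z^6.

Boundary ∂_1: C_1 → C_0 is given by ∂[p,q] = [q] − [p]. For instance
  ∂[2,6] = [6] − [2].
As a 14×21 matrix over Z this has rank 12, with invariant factors (1,1,1,1,1,1,1,1,1,1,1,1).

∂_2: C_2 → C_1 acts by ∂[p,q,r] = [q,r] − [p,r] + [p,q]. For instance
  ∂[7,12,14] = [12,14] − [7,14] + [7,12],
  ∂[4,9,12] = [9,12] − [4,12] + [4,9].
As a 21×6 matrix over Z this has rank 5, with invariant factors (1,1,1,1,1).

From H_k ≅ ker(∂_k) / im(∂_{k+1}) we obtain:

  H_0: rank C_0 − rank ∂_1 = 14 − 12 = 2, and the invariant factors of ∂_1 are all 1, so H_0 = Z^2.
  H_1: rank ker ∂_1 − rank ∂_2 = (21 − 12) − 5 = 4, and the invariant factors of ∂_2 are all 1, so H_1 = Z^4.
  H_2: rank ker ∂_2 − rank ∂_3 = (6 − 5) − 0 = 1, and there is no ∂_3, so H_2 = Z.

As a check, the Euler characteristic is 14 − 21 + 6 = -1, which agrees with 2 − 4 + 1 = -1.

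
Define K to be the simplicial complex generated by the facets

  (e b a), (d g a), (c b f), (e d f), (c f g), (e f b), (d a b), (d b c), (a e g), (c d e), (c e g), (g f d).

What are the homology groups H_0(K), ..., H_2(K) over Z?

Fix the vertex order a < b < c < d < e < f < g and write every simplex with vertices in increasing order. Then dim K = 2 and the simplices of K are:

  0-simplices (7): a, b, c, d, e, f, g
  1-simplices (18): ab, ad, ae, ag, bc, bd, be, bf, cd, ce, cf, cg, de, df, dg, ef, eg, fg
  2-simplices (12): abd, abe, adg, aeg, bcd, bcf, bef, cde, ceg, cfg, def, dfg

so the chain groups are C_0 ≅ Z^7, C_1 ≅ Z^18, C_2 ≅ Z^12.

∂_1: C_1 → C_0 maps an edge to its endpoints' difference, ∂[p,q] = q − p. For instance
  ∂ag = g − a.
The resulting 7×18 matrix has rank 6, and its Smith normal form has invariant factors (1,1,1,1,1,1).

∂_2: C_2 → C_1 sends each 2-simplex [p,q,r] to [q,r] − [p,r] + [p,q]. For instance
  ∂bcf = cf − bf + bc,
  ∂abe = be − ae + ab.
The resulting 18×12 matrix has rank 12, and its Smith normal form has invariant factors (1,1,1,1,1,1,1,1,1,1,1,2).

Computing H_k = (kernel of ∂_k) / (image of ∂_{k+1}):

  H_0: rank C_0 − rank ∂_1 = 7 − 6 = 1, and the invariant factors of ∂_1 are all 1, so H_0 ≅ Z.
  H_1: rank ker ∂_1 − rank ∂_2 = (18 − 6) − 12 = 0, and ∂_2 has invariant factor 2 > 1, so H_1 ≅ Z/2.
  H_2: rank ker ∂_2 − rank ∂_3 = (12 − 12) − 0 = 0, and there is no ∂_3, so H_2 ≅ 0.

As a check, the Euler characteristic is 7 − 18 + 12 = 1, which agrees with 1 − 0 + 0 = 1.
(K is a triangulation of the real projective plane RP^2.)

H_0 ≅ Z,  H_1 ≅ Z/2,  H_2 = 0.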